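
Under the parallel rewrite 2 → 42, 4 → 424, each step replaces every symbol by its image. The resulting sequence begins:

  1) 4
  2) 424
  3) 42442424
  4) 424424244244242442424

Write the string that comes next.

Rewriting the 21 symbols of 424424244244242442424 one by one yields 424 42 424 424 42 424 42 424 424 42 424 424 42 424 42 424 424 42 424 42 424; concatenated:

4244242442442424424244244242442442424424244244242442424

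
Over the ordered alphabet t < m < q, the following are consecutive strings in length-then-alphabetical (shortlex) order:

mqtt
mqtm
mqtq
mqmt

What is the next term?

Find the rightmost character of mqmt below q, bump it to the next letter, and reset everything to its right to t.

mqmm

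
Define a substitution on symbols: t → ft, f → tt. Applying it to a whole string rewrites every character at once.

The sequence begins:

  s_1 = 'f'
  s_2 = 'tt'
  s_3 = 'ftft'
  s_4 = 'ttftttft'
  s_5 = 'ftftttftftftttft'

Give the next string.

ttftttftftftttftttftttftftftttft

Replace each of the 16 characters of ftftttftftftttft in place — tt ft tt ft ft ft tt ft tt ft tt ft ft ft tt ft — and concatenate.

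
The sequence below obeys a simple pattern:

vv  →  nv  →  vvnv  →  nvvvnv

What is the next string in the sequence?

vvnvnvvvnv

From term 3 onward, concatenate the second-to-last term with the last: vv·nv = vvnv, nv·vvnv = nvvvnv, …
The next term joins vvnv and nvvvnv.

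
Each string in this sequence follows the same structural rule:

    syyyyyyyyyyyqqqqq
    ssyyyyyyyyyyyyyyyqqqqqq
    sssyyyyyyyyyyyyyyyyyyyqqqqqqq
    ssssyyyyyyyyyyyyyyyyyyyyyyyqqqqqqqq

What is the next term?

sssssyyyyyyyyyyyyyyyyyyyyyyyyyyyqqqqqqqqq

Reading off run lengths: s runs 1, 2, 3, 4; y runs 11, 15, 19, 23; q runs 5, 6, 7, 8 — each is linear in n, where the shown terms are n = 3, 4, 5, 6.
For the next term, n = 7, so the run lengths are 5, 27, 9.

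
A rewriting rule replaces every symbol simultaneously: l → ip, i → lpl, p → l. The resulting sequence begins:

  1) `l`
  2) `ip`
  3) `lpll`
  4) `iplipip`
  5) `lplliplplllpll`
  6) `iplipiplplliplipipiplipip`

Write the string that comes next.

lplliplplllplliplipiplplliplplllplllplliplplllpll

φ(iplipiplplliplipipiplipip) expands symbol-by-symbol to lpl l ip lpl l lpl l ip l ip ip lpl l ip lpl l lpl l lpl l ip lpl l lpl l; joining the 25 pieces gives the next term.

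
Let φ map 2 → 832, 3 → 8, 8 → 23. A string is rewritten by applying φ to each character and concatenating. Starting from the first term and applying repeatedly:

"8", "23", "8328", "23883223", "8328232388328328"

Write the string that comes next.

23883223832883282323883223883223

Replace each of the 16 characters of 8328232388328328 in place — 23 8 832 23 832 8 832 8 23 23 8 832 23 8 832 23 — and concatenate.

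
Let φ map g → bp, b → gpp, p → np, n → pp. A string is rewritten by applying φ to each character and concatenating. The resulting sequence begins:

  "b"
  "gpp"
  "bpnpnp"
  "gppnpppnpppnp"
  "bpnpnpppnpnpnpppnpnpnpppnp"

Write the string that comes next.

Rewriting the 26 symbols of bpnpnpppnpnpnpppnpnpnpppnp one by one yields gpp np pp np pp np np np pp np pp np pp np np np pp np pp np pp np np np pp np; concatenated:

gppnpppnpppnpnpnpppnpppnpppnpnpnpppnpppnpppnpnpnpppnp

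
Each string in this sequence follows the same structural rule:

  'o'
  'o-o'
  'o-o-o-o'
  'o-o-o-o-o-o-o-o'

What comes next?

Each string is two copies of the previous one joined by '-'.
One more doubling of o-o-o-o-o-o-o-o gives the answer.

o-o-o-o-o-o-o-o-o-o-o-o-o-o-o-o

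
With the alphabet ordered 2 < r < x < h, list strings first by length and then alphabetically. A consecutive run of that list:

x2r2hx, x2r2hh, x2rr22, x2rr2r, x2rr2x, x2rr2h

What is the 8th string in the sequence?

x2rrrr

Stepping forward 2 times from x2rr2h: x2rr2h → x2rrr2, then the target.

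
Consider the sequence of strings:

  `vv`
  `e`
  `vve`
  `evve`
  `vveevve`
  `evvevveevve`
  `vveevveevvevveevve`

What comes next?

evvevveevvevveevveevvevveevve

From term 3 onward, concatenate the second-to-last term with the last: vv·e = vve, e·vve = evve, …
So term 8 is evvevveevve·vveevveevvevveevve.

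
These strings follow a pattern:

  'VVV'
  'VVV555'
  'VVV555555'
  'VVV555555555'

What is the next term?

Every step adds 555 to the end: s(k+1) = s(k)·555.
Applying this once more to VVV555555555:

VVV555555555555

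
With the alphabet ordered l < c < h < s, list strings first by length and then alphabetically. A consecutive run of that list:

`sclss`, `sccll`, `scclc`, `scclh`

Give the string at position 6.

Stepping forward 2 times from scclh: scclh → sccls, then the target.

scccl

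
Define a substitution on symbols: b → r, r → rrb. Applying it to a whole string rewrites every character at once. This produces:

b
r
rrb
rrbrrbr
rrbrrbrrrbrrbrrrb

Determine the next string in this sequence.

Rewriting the 17 symbols of rrbrrbrrrbrrbrrrb one by one yields rrb rrb r rrb rrb r rrb rrb rrb r rrb rrb r rrb rrb rrb r; concatenated:

rrbrrbrrrbrrbrrrbrrbrrbrrrbrrbrrrbrrbrrbr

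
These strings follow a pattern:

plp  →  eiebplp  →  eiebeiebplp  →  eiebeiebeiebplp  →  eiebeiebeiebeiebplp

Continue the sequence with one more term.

Each term is the previous one with eieb prepended.
Applying this once more to eiebeiebeiebeiebplp:

eiebeiebeiebeiebeiebplp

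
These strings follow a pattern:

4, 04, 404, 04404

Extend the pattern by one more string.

40404404

From term 3 onward, concatenate the second-to-last term with the last: 4·04 = 404, 04·404 = 04404, …
Continuing: 404 · 04404 gives term 5.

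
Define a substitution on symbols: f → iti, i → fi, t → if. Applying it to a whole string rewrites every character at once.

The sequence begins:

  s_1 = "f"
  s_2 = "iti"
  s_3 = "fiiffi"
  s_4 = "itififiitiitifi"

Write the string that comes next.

Rewriting the 15 symbols of itififiitiitifi one by one yields fi if fi iti fi iti fi fi if fi fi if fi iti fi; concatenated:

fiiffiitifiitififiiffifiiffiitifi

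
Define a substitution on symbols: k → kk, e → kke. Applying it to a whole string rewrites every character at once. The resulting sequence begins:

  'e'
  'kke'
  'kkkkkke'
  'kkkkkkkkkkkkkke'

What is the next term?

φ(kkkkkkkkkkkkkke) expands symbol-by-symbol to kk kk kk kk kk kk kk kk kk kk kk kk kk kk kke; joining the 15 pieces gives the next term.

kkkkkkkkkkkkkkkkkkkkkkkkkkkkkke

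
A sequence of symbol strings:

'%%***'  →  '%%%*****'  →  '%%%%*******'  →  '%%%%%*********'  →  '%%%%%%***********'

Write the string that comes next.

The n-th term is n %'s then 2n-1 *'s, where the shown terms are n = 2, 3, 4, 5, 6.
For the next term, n = 7, so the run lengths are 7, 13.

%%%%%%%*************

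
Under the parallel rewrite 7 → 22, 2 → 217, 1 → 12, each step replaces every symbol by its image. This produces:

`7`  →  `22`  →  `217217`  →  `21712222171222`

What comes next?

217122212217217217217122212217217217

Replace each of the 14 characters of 21712222171222 in place — 217 12 22 12 217 217 217 217 12 22 12 217 217 217 — and concatenate.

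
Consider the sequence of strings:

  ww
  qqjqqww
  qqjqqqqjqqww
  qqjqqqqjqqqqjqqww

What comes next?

Each term is the previous one with qqjqq prepended.
Applying this once more to qqjqqqqjqqqqjqqww:

qqjqqqqjqqqqjqqqqjqqww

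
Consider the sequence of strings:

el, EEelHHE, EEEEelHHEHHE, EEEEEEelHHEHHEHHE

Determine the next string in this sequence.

Each term wraps the previous one in EE on the left and HHE on the right.
Applying this once more to EEEEEEelHHEHHEHHE:

EEEEEEEEelHHEHHEHHEHHE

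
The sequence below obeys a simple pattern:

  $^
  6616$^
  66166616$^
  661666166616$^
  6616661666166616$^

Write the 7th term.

661666166616661666166616$^

The strings grow by a fixed prefix 6616 each time.
From 6616661666166616$^, 2 further steps: 6616661666166616$^ → 66166616661666166616$^ → (answer).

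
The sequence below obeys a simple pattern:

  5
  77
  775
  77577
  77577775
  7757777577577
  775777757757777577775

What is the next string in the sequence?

7757777577577775777757757777577577

This is a Fibonacci-style word recurrence s(k) = s(k−1)·s(k−2): e.g. 77·5 = 775.
The next term joins 775777757757777577775 and 7757777577577.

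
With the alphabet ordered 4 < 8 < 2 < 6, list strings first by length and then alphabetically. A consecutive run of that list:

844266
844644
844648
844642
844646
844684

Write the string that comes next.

Find the rightmost character of 844684 below 6, bump it to the next letter, and reset everything to its right to 4.

844688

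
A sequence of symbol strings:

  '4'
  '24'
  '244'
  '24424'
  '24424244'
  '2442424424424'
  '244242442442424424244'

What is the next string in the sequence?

2442424424424244242442442424424424

From term 3 onward, concatenate the last term with the second-to-last: 24·4 = 244, 244·24 = 24424, …
Continuing: 244242442442424424244 · 2442424424424 gives term 8.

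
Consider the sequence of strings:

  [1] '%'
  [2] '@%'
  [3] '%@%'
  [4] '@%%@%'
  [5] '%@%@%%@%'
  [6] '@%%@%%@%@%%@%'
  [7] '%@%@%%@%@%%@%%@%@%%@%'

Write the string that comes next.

Each term (from the third on) is the two preceding terms concatenated in order: term 3 = %·@% = %@%.
So term 8 is @%%@%%@%@%%@%·%@%@%%@%@%%@%%@%@%%@%.

@%%@%%@%@%%@%%@%@%%@%@%%@%%@%@%%@%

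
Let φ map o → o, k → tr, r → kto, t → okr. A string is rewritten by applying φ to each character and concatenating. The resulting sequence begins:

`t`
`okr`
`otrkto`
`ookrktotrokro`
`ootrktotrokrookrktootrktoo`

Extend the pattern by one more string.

oookrktotrokrookrktootrktoootrktotrokroookrktotrokroo

Applying the rule to each of the 26 symbols of ootrktotrokrookrktootrktoo gives the pieces o o okr kto tr okr o okr kto o tr kto o o tr kto tr okr o o okr kto tr okr o o, which concatenate to the answer.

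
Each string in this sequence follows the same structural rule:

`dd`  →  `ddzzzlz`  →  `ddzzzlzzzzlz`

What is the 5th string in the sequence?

ddzzzlzzzzlzzzzlzzzzlz

Every step adds zzzlz to the end: s(k+1) = s(k)·zzzlz.
From ddzzzlzzzzlz, 2 further steps: ddzzzlzzzzlz → ddzzzlzzzzlzzzzlz → (answer).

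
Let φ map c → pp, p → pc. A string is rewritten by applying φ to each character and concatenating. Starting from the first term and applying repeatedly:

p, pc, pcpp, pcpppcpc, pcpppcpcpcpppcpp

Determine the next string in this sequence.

pcpppcpcpcpppcpppcpppcpcpcpppcpc

Applying the rule to each of the 16 symbols of pcpppcpcpcpppcpp gives the pieces pc pp pc pc pc pp pc pp pc pp pc pc pc pp pc pc, which concatenate to the answer.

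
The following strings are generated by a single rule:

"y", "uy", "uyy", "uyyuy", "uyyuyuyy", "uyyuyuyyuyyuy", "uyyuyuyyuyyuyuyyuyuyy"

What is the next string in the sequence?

uyyuyuyyuyyuyuyyuyuyyuyyuyuyyuyyuy

This is a Fibonacci-style word recurrence s(k) = s(k−1)·s(k−2): e.g. uy·y = uyy.
Continuing: uyyuyuyyuyyuyuyyuyuyy · uyyuyuyyuyyuy gives term 8.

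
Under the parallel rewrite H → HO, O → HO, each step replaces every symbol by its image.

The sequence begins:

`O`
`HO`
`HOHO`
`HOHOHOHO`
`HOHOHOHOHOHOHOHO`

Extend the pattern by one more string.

HOHOHOHOHOHOHOHOHOHOHOHOHOHOHOHO

Applying the rule to each of the 16 symbols of HOHOHOHOHOHOHOHO gives the pieces HO HO HO HO HO HO HO HO HO HO HO HO HO HO HO HO, which concatenate to the answer.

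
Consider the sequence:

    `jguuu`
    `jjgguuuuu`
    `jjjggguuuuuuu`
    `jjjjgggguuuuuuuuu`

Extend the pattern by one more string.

jjjjjggggguuuuuuuuuuu

Each string has the form j^{n} g^{n} u^{2n+1} (n = 1, 2, …).
At n = 5 the blocks have lengths 5, 5, 11.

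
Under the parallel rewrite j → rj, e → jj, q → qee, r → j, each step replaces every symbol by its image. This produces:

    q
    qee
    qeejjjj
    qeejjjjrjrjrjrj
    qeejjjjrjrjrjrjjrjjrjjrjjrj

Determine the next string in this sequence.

qeejjjjrjrjrjrjjrjjrjjrjjrjrjjrjrjjrjrjjrjrjjrj

φ(qeejjjjrjrjrjrjjrjjrjjrjjrj) expands symbol-by-symbol to qee jj jj rj rj rj rj j rj j rj j rj j rj rj j rj rj j rj rj j rj rj j rj; joining the 27 pieces gives the next term.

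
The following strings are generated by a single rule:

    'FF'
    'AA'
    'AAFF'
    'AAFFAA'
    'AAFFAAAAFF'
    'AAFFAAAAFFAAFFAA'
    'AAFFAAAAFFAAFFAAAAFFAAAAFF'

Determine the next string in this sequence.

From term 3 onward, concatenate the last term with the second-to-last: AA·FF = AAFF, AAFF·AA = AAFFAA, …
So term 8 is AAFFAAAAFFAAFFAAAAFFAAAAFF·AAFFAAAAFFAAFFAA.

AAFFAAAAFFAAFFAAAAFFAAAAFFAAFFAAAAFFAAFFAA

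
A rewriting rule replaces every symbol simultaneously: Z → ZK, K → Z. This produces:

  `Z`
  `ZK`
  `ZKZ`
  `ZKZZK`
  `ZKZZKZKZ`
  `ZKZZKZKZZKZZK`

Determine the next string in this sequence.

φ(ZKZZKZKZZKZZK) expands symbol-by-symbol to ZK Z ZK ZK Z ZK Z ZK ZK Z ZK ZK Z; joining the 13 pieces gives the next term.

ZKZZKZKZZKZZKZKZZKZKZ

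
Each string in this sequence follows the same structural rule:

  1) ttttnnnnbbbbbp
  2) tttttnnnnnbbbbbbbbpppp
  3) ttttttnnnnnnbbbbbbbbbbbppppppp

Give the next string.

Reading off run lengths: t runs 4, 5, 6; n runs 4, 5, 6; b runs 5, 8, 11; p runs 1, 4, 7 — each is linear in n (n = 1, 2, …).
Setting n = 4 gives 7, 7, 14, 10 characters in each block.

tttttttnnnnnnnbbbbbbbbbbbbbbpppppppppp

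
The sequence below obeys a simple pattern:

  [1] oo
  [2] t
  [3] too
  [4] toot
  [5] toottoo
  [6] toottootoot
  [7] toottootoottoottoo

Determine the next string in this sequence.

toottootoottoottootoottootoot

This is a Fibonacci-style word recurrence s(k) = s(k−1)·s(k−2): e.g. t·oo = too.
So term 8 is toottootoottoottoo·toottootoot.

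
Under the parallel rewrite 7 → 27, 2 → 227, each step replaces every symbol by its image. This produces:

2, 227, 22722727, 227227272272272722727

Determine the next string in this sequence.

2272272722722727227272272272722722727227272272272722727

Applying the rule to each of the 21 symbols of 227227272272272722727 gives the pieces 227 227 27 227 227 27 227 27 227 227 27 227 227 27 227 27 227 227 27 227 27, which concatenate to the answer.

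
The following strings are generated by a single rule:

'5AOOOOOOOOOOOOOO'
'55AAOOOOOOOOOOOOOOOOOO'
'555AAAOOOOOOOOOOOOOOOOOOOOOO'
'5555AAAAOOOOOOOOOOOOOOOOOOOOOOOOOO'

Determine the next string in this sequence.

Reading off run lengths: 5 runs 1, 2, 3, 4; A runs 1, 2, 3, 4; O runs 14, 18, 22, 26 — each is linear in n, where the shown terms are n = 3, 4, 5, 6.
For the next term, n = 7, so the run lengths are 5, 5, 30.

55555AAAAAOOOOOOOOOOOOOOOOOOOOOOOOOOOOOO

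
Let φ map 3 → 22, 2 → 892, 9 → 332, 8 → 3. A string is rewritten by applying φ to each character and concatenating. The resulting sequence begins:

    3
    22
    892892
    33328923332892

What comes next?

φ(33328923332892) expands symbol-by-symbol to 22 22 22 892 3 332 892 22 22 22 892 3 332 892; joining the 14 pieces gives the next term.

22222289233328922222228923332892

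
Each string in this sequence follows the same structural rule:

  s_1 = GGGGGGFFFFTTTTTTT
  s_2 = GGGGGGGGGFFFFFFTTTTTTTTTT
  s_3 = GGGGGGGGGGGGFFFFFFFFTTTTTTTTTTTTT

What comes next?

Each string has the form G^{3n} F^{2n} T^{3n+1}, where the shown terms are n = 2, 3, 4.
At n = 5 the blocks have lengths 15, 10, 16.

GGGGGGGGGGGGGGGFFFFFFFFFFTTTTTTTTTTTTTTTT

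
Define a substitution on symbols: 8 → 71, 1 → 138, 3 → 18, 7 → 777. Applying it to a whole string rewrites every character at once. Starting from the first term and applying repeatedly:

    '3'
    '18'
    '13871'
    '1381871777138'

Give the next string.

Rewriting the 13 symbols of 1381871777138 one by one yields 138 18 71 138 71 777 138 777 777 777 138 18 71; concatenated:

1381871138717771387777777771381871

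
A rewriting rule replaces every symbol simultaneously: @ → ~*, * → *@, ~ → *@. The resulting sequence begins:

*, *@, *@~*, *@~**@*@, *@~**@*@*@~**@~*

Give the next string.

Applying the rule to each of the 16 symbols of *@~**@*@*@~**@~* gives the pieces *@ ~* *@ *@ *@ ~* *@ ~* *@ ~* *@ *@ *@ ~* *@ *@, which concatenate to the answer.

*@~**@*@*@~**@~**@~**@*@*@~**@*@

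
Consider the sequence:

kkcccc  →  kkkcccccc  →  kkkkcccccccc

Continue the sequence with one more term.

kkkkkcccccccccc

Reading off run lengths: k runs 2, 3, 4; c runs 4, 6, 8 — each is linear in n, where the shown terms are n = 2, 3, 4.
At n = 5 the blocks have lengths 5, 10.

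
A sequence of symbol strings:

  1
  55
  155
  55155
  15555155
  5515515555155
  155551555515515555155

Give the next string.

5515515555155155551555515515555155

This is a Fibonacci-style word recurrence s(k) = s(k−2)·s(k−1): e.g. 1·55 = 155.
So term 8 is 5515515555155·155551555515515555155.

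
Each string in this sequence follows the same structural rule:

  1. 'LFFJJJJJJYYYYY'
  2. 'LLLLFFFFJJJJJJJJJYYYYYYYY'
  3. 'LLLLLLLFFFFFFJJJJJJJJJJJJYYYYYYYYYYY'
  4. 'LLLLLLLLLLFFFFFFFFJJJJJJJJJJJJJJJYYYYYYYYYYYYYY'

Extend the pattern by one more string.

LLLLLLLLLLLLLFFFFFFFFFFJJJJJJJJJJJJJJJJJJYYYYYYYYYYYYYYYYY

Term n consists of 3n-2 L's, followed by 2n F's, followed by 3n+3 J's, followed by 3n+2 Y's (n = 1, 2, …).
At n = 5 the blocks have lengths 13, 10, 18, 17.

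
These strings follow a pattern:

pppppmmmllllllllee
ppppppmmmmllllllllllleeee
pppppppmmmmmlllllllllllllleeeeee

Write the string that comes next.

The n-th term is n+3 p's then n+1 m's then 3n+2 l's then 2n-2 e's, where the shown terms are n = 2, 3, 4.
Setting n = 5 gives 8, 6, 17, 8 characters in each block.

ppppppppmmmmmmllllllllllllllllleeeeeeee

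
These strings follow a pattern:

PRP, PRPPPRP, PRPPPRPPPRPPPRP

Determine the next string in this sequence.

Every step duplicates the string with 'P' between the halves.
One more doubling of PRPPPRPPPRPPPRP gives the answer.

PRPPPRPPPRPPPRPPPRPPPRPPPRPPPRP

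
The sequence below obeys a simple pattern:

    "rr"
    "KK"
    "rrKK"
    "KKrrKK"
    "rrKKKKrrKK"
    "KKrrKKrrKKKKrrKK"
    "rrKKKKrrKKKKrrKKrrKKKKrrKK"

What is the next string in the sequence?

KKrrKKrrKKKKrrKKrrKKKKrrKKKKrrKKrrKKKKrrKK

From term 3 onward, concatenate the second-to-last term with the last: rr·KK = rrKK, KK·rrKK = KKrrKK, …
Continuing: KKrrKKrrKKKKrrKK · rrKKKKrrKKKKrrKKrrKKKKrrKK gives term 8.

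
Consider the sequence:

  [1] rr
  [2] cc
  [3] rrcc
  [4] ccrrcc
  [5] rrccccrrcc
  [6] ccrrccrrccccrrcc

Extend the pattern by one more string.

rrccccrrccccrrccrrccccrrcc

Each term (from the third on) is the two preceding terms concatenated in order: term 3 = rr·cc = rrcc.
The next term joins rrccccrrcc and ccrrccrrccccrrcc.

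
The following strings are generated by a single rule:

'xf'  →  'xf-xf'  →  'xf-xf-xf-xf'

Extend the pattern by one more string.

Each string is two copies of the previous one joined by '-'.
Doubling xf-xf-xf-xf with '-' between the halves:

xf-xf-xf-xf-xf-xf-xf-xf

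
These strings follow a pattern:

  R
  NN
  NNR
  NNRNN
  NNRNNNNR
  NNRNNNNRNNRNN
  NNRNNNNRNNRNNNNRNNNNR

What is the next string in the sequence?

From term 3 onward, concatenate the last term with the second-to-last: NN·R = NNR, NNR·NN = NNRNN, …
So term 8 is NNRNNNNRNNRNNNNRNNNNR·NNRNNNNRNNRNN.

NNRNNNNRNNRNNNNRNNNNRNNRNNNNRNNRNN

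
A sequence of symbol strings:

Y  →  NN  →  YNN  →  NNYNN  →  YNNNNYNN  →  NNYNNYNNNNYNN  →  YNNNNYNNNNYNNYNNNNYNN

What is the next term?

NNYNNYNNNNYNNYNNNNYNNNNYNNYNNNNYNN

From term 3 onward, concatenate the second-to-last term with the last: Y·NN = YNN, NN·YNN = NNYNN, …
Continuing: NNYNNYNNNNYNN · YNNNNYNNNNYNNYNNNNYNN gives term 8.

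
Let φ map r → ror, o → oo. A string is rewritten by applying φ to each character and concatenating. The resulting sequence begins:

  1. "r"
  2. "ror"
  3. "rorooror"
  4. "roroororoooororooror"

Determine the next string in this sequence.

roroororoooororoororoooooooororoororoooororooror

Replace each of the 20 characters of roroororoooororooror in place — ror oo ror oo oo ror oo ror oo oo oo oo ror oo ror oo oo ror oo ror — and concatenate.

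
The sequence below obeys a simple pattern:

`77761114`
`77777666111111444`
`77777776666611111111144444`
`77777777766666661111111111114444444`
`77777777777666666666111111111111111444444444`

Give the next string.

77777777777776666666666611111111111111111144444444444

Reading off run lengths: 7 runs 3, 5, 7, 9, 11; 6 runs 1, 3, 5, 7, 9; 1 runs 3, 6, 9, 12, 15; 4 runs 1, 3, 5, 7, 9 — each is linear in n (n = 1, 2, …).
Setting n = 6 gives 13, 11, 18, 11 characters in each block.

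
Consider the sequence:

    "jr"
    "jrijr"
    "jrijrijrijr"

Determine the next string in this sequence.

jrijrijrijrijrijrijrijr

s(k+1) = s(k)·i·s(k) — each term doubles the last with 'i' between the halves.
So the next term is two copies of jrijrijrijr with 'i' between the halves.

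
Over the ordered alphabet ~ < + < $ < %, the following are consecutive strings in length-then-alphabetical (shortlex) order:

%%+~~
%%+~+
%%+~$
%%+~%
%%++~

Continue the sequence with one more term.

Find the rightmost character of %%++~ below %, bump it to the next letter, and reset everything to its right to ~.

%%+++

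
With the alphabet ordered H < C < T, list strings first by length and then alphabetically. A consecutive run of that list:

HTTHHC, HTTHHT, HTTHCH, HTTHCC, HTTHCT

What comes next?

HTTHTH

Find the rightmost character of HTTHCT below T, bump it to the next letter, and reset everything to its right to H.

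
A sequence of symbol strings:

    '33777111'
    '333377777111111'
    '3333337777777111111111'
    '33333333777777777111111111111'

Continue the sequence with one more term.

333333333377777777777111111111111111

Term n consists of 2n 3's, followed by 2n+1 7's, followed by 3n 1's (n = 1, 2, …).
Setting n = 5 gives 10, 11, 15 characters in each block.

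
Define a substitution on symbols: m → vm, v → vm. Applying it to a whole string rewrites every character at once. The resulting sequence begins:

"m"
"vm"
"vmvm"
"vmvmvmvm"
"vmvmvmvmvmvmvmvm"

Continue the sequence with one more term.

Replace each of the 16 characters of vmvmvmvmvmvmvmvm in place — vm vm vm vm vm vm vm vm vm vm vm vm vm vm vm vm — and concatenate.

vmvmvmvmvmvmvmvmvmvmvmvmvmvmvmvm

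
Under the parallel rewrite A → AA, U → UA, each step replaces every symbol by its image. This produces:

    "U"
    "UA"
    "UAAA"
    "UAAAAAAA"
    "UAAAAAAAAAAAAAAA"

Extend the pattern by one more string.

Replace each of the 16 characters of UAAAAAAAAAAAAAAA in place — UA AA AA AA AA AA AA AA AA AA AA AA AA AA AA AA — and concatenate.

UAAAAAAAAAAAAAAAAAAAAAAAAAAAAAAA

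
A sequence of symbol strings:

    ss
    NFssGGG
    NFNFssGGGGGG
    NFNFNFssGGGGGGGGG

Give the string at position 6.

NFNFNFNFNFssGGGGGGGGGGGGGGG

Each term wraps the previous one in NF on the left and GGG on the right.
From NFNFNFssGGGGGGGGG, 2 further steps: NFNFNFssGGGGGGGGG → NFNFNFNFssGGGGGGGGGGGG → (answer).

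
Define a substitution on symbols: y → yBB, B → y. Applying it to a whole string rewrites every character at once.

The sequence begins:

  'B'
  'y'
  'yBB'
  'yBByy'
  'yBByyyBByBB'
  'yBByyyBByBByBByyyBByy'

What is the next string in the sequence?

Replace each of the 21 characters of yBByyyBByBByBByyyBByy in place — yBB y y yBB yBB yBB y y yBB y y yBB y y yBB yBB yBB y y yBB yBB — and concatenate.

yBByyyBByBByBByyyBByyyBByyyBByBByBByyyBByBB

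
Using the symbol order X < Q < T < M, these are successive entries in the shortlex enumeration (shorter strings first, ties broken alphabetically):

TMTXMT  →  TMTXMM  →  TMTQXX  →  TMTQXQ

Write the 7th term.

TMTQQX

Advancing 3 positions from TMTQXQ through TMTQXQ → TMTQXT → TMTQXM reaches term 7.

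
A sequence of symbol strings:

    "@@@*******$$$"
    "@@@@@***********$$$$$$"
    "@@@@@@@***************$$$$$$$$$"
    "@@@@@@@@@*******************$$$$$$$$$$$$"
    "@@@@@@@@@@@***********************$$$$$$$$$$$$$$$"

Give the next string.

@@@@@@@@@@@@@***************************$$$$$$$$$$$$$$$$$$

Term n consists of 2n+1 @'s, followed by 4n+3 *'s, followed by 3n $'s (n = 1, 2, …).
Setting n = 6 gives 13, 27, 18 characters in each block.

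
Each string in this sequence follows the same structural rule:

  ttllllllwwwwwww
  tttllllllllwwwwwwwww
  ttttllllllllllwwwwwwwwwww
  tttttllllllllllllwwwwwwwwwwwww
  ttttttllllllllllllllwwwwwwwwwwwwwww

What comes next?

tttttttllllllllllllllllwwwwwwwwwwwwwwwww

Each string has the form t^{n} l^{2n+2} w^{2n+3}, where the shown terms are n = 2, 3, 4, 5, 6.
Setting n = 7 gives 7, 16, 17 characters in each block.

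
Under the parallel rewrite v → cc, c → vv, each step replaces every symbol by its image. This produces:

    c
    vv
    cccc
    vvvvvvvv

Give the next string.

cccccccccccccccc

Expanding vvvvvvvv: v→cc, v→cc, v→cc, v→cc, v→cc, v→cc, v→cc, v→cc. Concatenated: cc cc cc cc cc cc cc cc.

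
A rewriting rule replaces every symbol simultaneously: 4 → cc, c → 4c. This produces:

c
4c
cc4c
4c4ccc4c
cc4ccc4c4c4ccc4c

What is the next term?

Applying the rule to each of the 16 symbols of cc4ccc4c4c4ccc4c gives the pieces 4c 4c cc 4c 4c 4c cc 4c cc 4c cc 4c 4c 4c cc 4c, which concatenate to the answer.

4c4ccc4c4c4ccc4ccc4ccc4c4c4ccc4c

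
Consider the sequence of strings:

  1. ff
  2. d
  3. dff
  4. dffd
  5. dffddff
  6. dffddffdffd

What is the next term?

dffddffdffddffddff

Each term (from the third on) is the previous term followed by the one before it: term 3 = d·ff = dff.
So term 7 is dffddffdffd·dffddff.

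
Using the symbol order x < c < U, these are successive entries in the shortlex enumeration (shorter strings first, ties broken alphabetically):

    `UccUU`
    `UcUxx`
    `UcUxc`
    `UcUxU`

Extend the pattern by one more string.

UcUcx

Treat UcUxU as a base-3 numeral over the given alphabet and add one, carrying through any trailing U's.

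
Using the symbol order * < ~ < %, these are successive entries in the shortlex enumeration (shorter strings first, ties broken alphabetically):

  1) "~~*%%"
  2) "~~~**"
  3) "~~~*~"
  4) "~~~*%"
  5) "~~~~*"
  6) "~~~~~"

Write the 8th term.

Advancing 2 positions from ~~~~~ through ~~~~~ → ~~~~% reaches term 8.

~~~%*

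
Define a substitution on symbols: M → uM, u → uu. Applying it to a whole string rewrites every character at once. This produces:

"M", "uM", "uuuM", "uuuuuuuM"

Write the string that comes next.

Apply φ to uuuuuuuM symbol by symbol: u→uu, u→uu, u→uu, u→uu, u→uu, u→uu, u→uu, M→uM; joined: uu uu uu uu uu uu uu uM.

uuuuuuuuuuuuuuuM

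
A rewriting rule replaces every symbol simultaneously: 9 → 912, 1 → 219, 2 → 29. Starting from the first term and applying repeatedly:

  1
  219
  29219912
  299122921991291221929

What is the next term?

2991291221929299122921991291221929912219292921991229912

Applying the rule to each of the 21 symbols of 299122921991291221929 gives the pieces 29 912 912 219 29 29 912 29 219 912 912 219 29 912 219 29 29 219 912 29 912, which concatenate to the answer.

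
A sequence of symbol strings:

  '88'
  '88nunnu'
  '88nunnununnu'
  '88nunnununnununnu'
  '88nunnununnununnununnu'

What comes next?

88nunnununnununnununnununnu

Each term is the previous one with nunnu appended.
So the next term is 88nunnununnununnununnu·nunnu.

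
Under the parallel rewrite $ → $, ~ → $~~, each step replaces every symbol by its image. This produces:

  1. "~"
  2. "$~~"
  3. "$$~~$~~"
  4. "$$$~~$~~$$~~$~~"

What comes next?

$$$$~~$~~$$~~$~~$$$~~$~~$$~~$~~

Applying the rule to each of the 15 symbols of $$$~~$~~$$~~$~~ gives the pieces $ $ $ $~~ $~~ $ $~~ $~~ $ $ $~~ $~~ $ $~~ $~~, which concatenate to the answer.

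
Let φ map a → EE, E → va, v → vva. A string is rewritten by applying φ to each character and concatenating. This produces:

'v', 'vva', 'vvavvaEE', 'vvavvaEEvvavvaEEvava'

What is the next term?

vvavvaEEvvavvaEEvavavvavvaEEvvavvaEEvavavvaEEvvaEE

Applying the rule to each of the 20 symbols of vvavvaEEvvavvaEEvava gives the pieces vva vva EE vva vva EE va va vva vva EE vva vva EE va va vva EE vva EE, which concatenate to the answer.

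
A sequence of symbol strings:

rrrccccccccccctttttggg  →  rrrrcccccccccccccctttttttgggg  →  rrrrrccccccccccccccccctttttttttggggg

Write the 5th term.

Each string has the form r^{n} c^{3n+2} t^{2n-1} g^{n}, where the shown terms are n = 3, 4, 5.
Setting n = 7 gives 7, 23, 13, 7 characters in each block.

rrrrrrrccccccccccccccccccccccctttttttttttttggggggg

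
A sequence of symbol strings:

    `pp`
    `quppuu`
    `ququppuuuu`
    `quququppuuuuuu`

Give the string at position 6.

Every step adds qu to the front and uu to the end of the previous string.
From quququppuuuuuu, 2 further steps: quququppuuuuuu → ququququppuuuuuuuu → (answer).

quququququppuuuuuuuuuu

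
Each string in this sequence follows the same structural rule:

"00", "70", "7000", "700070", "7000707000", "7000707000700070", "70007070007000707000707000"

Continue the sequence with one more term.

700070700070007070007070007000707000700070

This is a Fibonacci-style word recurrence s(k) = s(k−1)·s(k−2): e.g. 70·00 = 7000.
The next term joins 70007070007000707000707000 and 7000707000700070.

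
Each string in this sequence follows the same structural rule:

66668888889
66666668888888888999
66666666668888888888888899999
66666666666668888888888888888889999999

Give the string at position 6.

66666666666666666668888888888888888888888888899999999999

Reading off run lengths: 6 runs 4, 7, 10, 13; 8 runs 6, 10, 14, 18; 9 runs 1, 3, 5, 7 — each is linear in n (n = 1, 2, …).
At n = 6 the blocks have lengths 19, 26, 11.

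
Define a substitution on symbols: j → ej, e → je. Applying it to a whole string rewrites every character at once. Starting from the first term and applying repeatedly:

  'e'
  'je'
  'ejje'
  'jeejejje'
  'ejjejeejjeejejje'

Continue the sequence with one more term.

φ(ejjejeejjeejejje) expands symbol-by-symbol to je ej ej je ej je je ej ej je je ej je ej ej je; joining the 16 pieces gives the next term.

jeejejjeejjejeejejjejeejjeejejje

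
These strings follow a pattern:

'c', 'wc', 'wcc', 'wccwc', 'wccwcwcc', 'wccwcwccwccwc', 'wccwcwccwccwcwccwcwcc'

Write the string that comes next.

wccwcwccwccwcwccwcwccwccwcwccwccwc

From term 3 onward, concatenate the last term with the second-to-last: wc·c = wcc, wcc·wc = wccwc, …
So term 8 is wccwcwccwccwcwccwcwcc·wccwcwccwccwc.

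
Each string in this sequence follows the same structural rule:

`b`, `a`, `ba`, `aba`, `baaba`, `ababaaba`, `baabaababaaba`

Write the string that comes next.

From term 3 onward, concatenate the second-to-last term with the last: b·a = ba, a·ba = aba, …
The next term joins ababaaba and baabaababaaba.

ababaababaabaababaaba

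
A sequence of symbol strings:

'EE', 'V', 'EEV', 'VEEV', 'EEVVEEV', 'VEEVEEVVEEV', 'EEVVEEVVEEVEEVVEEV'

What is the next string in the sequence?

Each term (from the third on) is the two preceding terms concatenated in order: term 3 = EE·V = EEV.
So term 8 is VEEVEEVVEEV·EEVVEEVVEEVEEVVEEV.

VEEVEEVVEEVEEVVEEVVEEVEEVVEEV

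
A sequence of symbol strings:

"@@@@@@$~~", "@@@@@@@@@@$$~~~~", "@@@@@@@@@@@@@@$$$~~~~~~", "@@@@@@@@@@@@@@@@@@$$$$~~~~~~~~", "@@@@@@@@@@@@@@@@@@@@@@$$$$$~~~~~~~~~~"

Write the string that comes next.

@@@@@@@@@@@@@@@@@@@@@@@@@@$$$$$$~~~~~~~~~~~~

Term n consists of 4n-2 @'s, followed by n-1 $'s, followed by 2n-2 ~'s, where the shown terms are n = 2, 3, 4, 5, 6.
For the next term, n = 7, so the run lengths are 26, 6, 12.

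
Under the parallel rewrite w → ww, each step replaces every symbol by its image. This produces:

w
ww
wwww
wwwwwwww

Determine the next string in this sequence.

Rewriting each symbol of wwwwwwww: w→ww, w→ww, w→ww, w→ww, w→ww, w→ww, w→ww, w→ww, which concatenates to ww ww ww ww ww ww ww ww.

wwwwwwwwwwwwwwww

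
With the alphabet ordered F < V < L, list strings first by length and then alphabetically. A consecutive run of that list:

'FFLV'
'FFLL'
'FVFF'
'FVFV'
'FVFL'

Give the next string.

Treat FVFL as a base-3 numeral over the given alphabet and add one, carrying through any trailing L's.

FVVF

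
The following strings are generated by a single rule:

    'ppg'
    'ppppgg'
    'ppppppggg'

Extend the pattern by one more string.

ppppppppgggg

Term n consists of 2n p's, followed by n g's (n = 1, 2, …).
At n = 4 the blocks have lengths 8, 4.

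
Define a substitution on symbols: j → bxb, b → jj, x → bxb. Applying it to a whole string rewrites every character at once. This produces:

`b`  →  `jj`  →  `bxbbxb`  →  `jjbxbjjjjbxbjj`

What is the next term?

Applying the rule to each of the 14 symbols of jjbxbjjjjbxbjj gives the pieces bxb bxb jj bxb jj bxb bxb bxb bxb jj bxb jj bxb bxb, which concatenate to the answer.

bxbbxbjjbxbjjbxbbxbbxbbxbjjbxbjjbxbbxb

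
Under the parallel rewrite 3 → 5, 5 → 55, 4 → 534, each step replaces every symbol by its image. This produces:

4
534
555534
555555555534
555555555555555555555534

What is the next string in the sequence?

Replace each of the 24 characters of 555555555555555555555534 in place — 55 55 55 55 55 55 55 55 55 55 55 55 55 55 55 55 55 55 55 55 55 55 5 534 — and concatenate.

555555555555555555555555555555555555555555555534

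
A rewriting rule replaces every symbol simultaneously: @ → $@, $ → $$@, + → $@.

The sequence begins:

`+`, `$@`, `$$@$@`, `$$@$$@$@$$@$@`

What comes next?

$$@$$@$@$$@$$@$@$$@$@$$@$$@$@$$@$@

φ($$@$$@$@$$@$@) expands symbol-by-symbol to $$@ $$@ $@ $$@ $$@ $@ $$@ $@ $$@ $$@ $@ $$@ $@; joining the 13 pieces gives the next term.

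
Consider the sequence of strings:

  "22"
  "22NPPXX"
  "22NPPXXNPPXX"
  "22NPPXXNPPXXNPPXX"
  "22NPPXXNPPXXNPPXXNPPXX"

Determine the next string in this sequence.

22NPPXXNPPXXNPPXXNPPXXNPPXX

Each term is the previous one with NPPXX appended.
So the next term is 22NPPXXNPPXXNPPXXNPPXX·NPPXX.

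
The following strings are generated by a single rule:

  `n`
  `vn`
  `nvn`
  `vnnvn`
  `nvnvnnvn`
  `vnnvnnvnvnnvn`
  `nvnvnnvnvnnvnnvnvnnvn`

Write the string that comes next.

From term 3 onward, concatenate the second-to-last term with the last: n·vn = nvn, vn·nvn = vnnvn, …
The next term joins vnnvnnvnvnnvn and nvnvnnvnvnnvnnvnvnnvn.

vnnvnnvnvnnvnnvnvnnvnvnnvnnvnvnnvn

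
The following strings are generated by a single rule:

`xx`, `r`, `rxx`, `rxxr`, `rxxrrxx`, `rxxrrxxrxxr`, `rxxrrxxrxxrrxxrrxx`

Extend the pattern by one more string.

rxxrrxxrxxrrxxrrxxrxxrrxxrxxr

This is a Fibonacci-style word recurrence s(k) = s(k−1)·s(k−2): e.g. r·xx = rxx.
The next term joins rxxrrxxrxxrrxxrrxx and rxxrrxxrxxr.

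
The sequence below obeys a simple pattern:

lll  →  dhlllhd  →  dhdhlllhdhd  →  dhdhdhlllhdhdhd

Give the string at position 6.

Every step adds dh to the front and hd to the end of the previous string.
From dhdhdhlllhdhdhd, 2 further steps: dhdhdhlllhdhdhd → dhdhdhdhlllhdhdhdhd → (answer).

dhdhdhdhdhlllhdhdhdhdhd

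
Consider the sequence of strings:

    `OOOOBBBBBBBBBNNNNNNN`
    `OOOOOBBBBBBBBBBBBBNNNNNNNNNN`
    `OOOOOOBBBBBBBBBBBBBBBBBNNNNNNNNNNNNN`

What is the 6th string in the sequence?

Reading off run lengths: O runs 4, 5, 6; B runs 9, 13, 17; N runs 7, 10, 13 — each is linear in n, where the shown terms are n = 2, 3, 4.
At n = 7 the blocks have lengths 9, 29, 22.

OOOOOOOOOBBBBBBBBBBBBBBBBBBBBBBBBBBBBBNNNNNNNNNNNNNNNNNNNNNN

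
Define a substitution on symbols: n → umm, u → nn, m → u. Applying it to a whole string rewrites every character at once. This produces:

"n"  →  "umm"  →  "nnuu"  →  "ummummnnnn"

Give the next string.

nnuunnuuummummummumm

Rewriting each symbol of ummummnnnn: u→nn, m→u, m→u, u→nn, m→u, m→u, n→umm, n→umm, n→umm, n→umm, which concatenates to nn u u nn u u umm umm umm umm.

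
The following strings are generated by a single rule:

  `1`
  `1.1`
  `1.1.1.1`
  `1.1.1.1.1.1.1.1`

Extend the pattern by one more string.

Each string is two copies of the previous one joined by '.'.
So the next term is two copies of 1.1.1.1.1.1.1.1 with '.' between the halves.

1.1.1.1.1.1.1.1.1.1.1.1.1.1.1.1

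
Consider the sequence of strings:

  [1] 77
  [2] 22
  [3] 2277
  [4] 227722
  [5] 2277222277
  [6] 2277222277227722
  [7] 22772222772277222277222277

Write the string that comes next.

227722227722772222772222772277222277227722

From term 3 onward, concatenate the last term with the second-to-last: 22·77 = 2277, 2277·22 = 227722, …
Continuing: 22772222772277222277222277 · 2277222277227722 gives term 8.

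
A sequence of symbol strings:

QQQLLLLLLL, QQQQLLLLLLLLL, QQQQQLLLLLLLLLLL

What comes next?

Reading off run lengths: Q runs 3, 4, 5; L runs 7, 9, 11 — each is linear in n, where the shown terms are n = 3, 4, 5.
For the next term, n = 6, so the run lengths are 6, 13.

QQQQQQLLLLLLLLLLLLL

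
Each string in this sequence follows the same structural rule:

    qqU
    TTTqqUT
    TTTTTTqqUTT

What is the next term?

Each term wraps the previous one in TTT on the left and T on the right.
Applying this once more to TTTTTTqqUTT:

TTTTTTTTTqqUTTT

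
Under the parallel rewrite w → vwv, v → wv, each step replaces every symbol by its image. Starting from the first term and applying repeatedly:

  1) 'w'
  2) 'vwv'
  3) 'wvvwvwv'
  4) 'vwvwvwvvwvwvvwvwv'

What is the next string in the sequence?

Applying the rule to each of the 17 symbols of vwvwvwvvwvwvvwvwv gives the pieces wv vwv wv vwv wv vwv wv wv vwv wv vwv wv wv vwv wv vwv wv, which concatenate to the answer.

wvvwvwvvwvwvvwvwvwvvwvwvvwvwvwvvwvwvvwvwv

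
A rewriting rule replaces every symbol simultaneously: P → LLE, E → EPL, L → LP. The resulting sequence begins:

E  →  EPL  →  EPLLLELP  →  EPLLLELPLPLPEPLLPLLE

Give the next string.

Applying the rule to each of the 20 symbols of EPLLLELPLPLPEPLLPLLE gives the pieces EPL LLE LP LP LP EPL LP LLE LP LLE LP LLE EPL LLE LP LP LLE LP LP EPL, which concatenate to the answer.

EPLLLELPLPLPEPLLPLLELPLLELPLLEEPLLLELPLPLLELPLPEPL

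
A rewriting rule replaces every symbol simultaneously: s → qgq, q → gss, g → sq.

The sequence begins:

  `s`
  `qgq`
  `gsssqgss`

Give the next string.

Rewriting each symbol of gsssqgss: g→sq, s→qgq, s→qgq, s→qgq, q→gss, g→sq, s→qgq, s→qgq, which concatenates to sq qgq qgq qgq gss sq qgq qgq.

sqqgqqgqqgqgsssqqgqqgq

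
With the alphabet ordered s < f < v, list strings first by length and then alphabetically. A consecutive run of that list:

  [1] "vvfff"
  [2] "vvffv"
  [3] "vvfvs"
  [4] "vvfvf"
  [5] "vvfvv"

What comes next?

Treat vvfvv as a base-3 numeral over the given alphabet and add one, carrying through any trailing v's.

vvvss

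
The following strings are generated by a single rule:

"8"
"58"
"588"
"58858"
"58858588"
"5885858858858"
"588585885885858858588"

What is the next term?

5885858858858588585885885858858858

This is a Fibonacci-style word recurrence s(k) = s(k−1)·s(k−2): e.g. 58·8 = 588.
The next term joins 588585885885858858588 and 5885858858858.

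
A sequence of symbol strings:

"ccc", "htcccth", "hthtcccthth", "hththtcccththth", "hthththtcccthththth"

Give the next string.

hththththtcccththththth

Every step adds ht to the front and th to the end of the previous string.
One more step from hthththtcccthththth gives the answer.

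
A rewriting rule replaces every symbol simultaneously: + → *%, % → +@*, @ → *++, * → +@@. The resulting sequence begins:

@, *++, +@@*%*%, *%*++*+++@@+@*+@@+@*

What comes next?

Applying the rule to each of the 20 symbols of *%*++*+++@@+@*+@@+@* gives the pieces +@@ +@* +@@ *% *% +@@ *% *% *% *++ *++ *% *++ +@@ *% *++ *++ *% *++ +@@, which concatenate to the answer.

+@@+@*+@@*%*%+@@*%*%*%*++*++*%*+++@@*%*++*++*%*+++@@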